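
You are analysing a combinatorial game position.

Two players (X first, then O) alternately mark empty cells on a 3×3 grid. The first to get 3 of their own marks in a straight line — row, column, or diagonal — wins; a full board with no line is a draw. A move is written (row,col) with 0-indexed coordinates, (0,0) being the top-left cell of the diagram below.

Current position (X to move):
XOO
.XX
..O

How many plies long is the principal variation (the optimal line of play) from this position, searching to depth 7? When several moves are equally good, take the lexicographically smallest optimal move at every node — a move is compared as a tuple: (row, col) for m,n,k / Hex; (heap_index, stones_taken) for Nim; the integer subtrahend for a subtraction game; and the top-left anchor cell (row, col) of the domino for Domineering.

ply 1, X at XOO/.XX/..O | (1,0)=+1→XOO/XXX/..O*; (2,0)=+0→XOO/.XX/X.O; (2,1)=+0→XOO/.XX/.XO
ply 2: XOO/XXX/..O is terminal -1 (O); from XOO/.XX/..O depth 7

PV length from [XOO/.XX/..O]: 1 ply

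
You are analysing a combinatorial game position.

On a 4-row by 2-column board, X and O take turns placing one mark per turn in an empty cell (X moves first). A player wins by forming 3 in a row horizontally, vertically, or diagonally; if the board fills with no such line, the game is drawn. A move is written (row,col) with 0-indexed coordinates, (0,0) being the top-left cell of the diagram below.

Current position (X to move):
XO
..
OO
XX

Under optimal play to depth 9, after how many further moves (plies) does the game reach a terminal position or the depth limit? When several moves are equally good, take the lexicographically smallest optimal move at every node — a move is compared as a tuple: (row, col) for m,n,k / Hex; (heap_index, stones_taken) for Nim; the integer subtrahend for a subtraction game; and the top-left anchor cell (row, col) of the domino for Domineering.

PV length from [XO/../OO/XX]: 2 plies

ply 1, X at XO/../OO/XX | (1,0)=-1→XO/X./OO/XX; (1,1)=+0→XO/.X/OO/XX*
ply 2, O at XO/.X/OO/XX | (1,0)=+0→XO/OX/OO/XX*
ply 3: XO/OX/OO/XX is terminal +0 (X); from XO/../OO/XX depth 9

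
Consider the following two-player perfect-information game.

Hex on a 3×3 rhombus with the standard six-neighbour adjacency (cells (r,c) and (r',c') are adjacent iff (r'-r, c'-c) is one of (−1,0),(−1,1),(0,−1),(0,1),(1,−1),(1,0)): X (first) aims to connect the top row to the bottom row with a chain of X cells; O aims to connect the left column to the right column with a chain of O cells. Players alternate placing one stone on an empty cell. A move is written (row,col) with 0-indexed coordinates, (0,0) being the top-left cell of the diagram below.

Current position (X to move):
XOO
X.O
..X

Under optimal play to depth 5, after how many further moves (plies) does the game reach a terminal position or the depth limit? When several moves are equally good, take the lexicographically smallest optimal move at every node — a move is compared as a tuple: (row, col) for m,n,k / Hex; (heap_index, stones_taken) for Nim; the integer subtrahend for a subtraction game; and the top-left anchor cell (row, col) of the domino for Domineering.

PV length from [XOO/X.O/..X]: 3 plies

p1 X@[XOO/X.O/..X]: (1,1)[XOO/XXO/..X]+1* (2,0)[XOO/X.O/X.X]+1 (2,1)[XOO/X.O/.XX]+1
p2 O@[XOO/XXO/..X]: (2,0)[XOO/XXO/O.X]-1* (2,1)[XOO/XXO/.OX]-1
p3 X@[XOO/XXO/O.X]: (2,1)[XOO/XXO/OXX]+1*
p4 O@[XOO/XXO/OXX] terminal -1; root [XOO/X.O/..X] d5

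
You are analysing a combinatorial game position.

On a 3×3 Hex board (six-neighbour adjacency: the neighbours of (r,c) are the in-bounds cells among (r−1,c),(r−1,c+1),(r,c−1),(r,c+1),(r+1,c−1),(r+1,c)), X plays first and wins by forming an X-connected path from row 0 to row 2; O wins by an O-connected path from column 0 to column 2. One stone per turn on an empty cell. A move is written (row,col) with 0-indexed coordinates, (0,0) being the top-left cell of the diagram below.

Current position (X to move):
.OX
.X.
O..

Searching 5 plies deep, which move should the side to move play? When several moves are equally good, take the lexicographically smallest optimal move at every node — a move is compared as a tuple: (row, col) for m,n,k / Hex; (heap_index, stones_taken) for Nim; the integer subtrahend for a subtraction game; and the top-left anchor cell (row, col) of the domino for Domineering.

[.OX/.X./O..] X move#1: (0,0):-1/XOX/.X./O.., (1,0):-1/.OX/XX./O.., (1,2):+1/.OX/.XX/O..*, (2,1):+1/.OX/.X./OX., (2,2):+1/.OX/.X./O.X
[.OX/.XX/O..] O move#2: (0,0):-1/OOX/.XX/O..*, (1,0):-1/.OX/OXX/O.., (2,1):-1/.OX/.XX/OO., (2,2):-1/.OX/.XX/O.O
[OOX/.XX/O..] X move#3: (1,0):+1/OOX/XXX/O..*, (2,1):+1/OOX/.XX/OX., (2,2):+1/OOX/.XX/O.X
[OOX/XXX/O..] O move#4: (2,1):-1/OOX/XXX/OO.*, (2,2):-1/OOX/XXX/O.O
[OOX/XXX/OO.] X move#5: (2,2):+1/OOX/XXX/OOX*
[OOX/XXX/OOX] end (terminal -1, O#6); searched .OX/.X./O.. to 5

X's best at [.OX/.X./O..]: (1,2)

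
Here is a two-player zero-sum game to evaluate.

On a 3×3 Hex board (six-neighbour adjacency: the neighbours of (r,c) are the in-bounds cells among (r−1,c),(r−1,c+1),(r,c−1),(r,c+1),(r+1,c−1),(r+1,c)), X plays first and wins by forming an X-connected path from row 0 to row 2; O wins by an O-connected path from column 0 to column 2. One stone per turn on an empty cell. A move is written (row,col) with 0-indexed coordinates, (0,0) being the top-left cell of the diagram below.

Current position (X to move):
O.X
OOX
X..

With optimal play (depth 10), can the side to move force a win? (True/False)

X winning at [O.X/OOX/X..]: True

p1 X@[O.X/OOX/X..]: (0,1)[OXX/OOX/X..]+1* (2,1)[O.X/OOX/XX.]+1 (2,2)[O.X/OOX/X.X]+1
p2 O@[OXX/OOX/X..]: (2,1)[OXX/OOX/XO.]-1* (2,2)[OXX/OOX/X.O]-1
p3 X@[OXX/OOX/XO.]: (2,2)[OXX/OOX/XOX]+1*
p4 O@[OXX/OOX/XOX] terminal -1; root [O.X/OOX/X..] d10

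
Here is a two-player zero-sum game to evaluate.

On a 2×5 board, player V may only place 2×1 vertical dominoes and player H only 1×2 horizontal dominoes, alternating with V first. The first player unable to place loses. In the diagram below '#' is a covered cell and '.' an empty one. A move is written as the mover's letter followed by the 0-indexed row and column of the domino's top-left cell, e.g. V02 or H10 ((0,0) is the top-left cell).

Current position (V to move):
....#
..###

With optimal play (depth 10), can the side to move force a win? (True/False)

V winning at [....#/..###]: True

ply 1, V at ....#/..### | V00=-1→#...#/#.###; V01=+1→.#..#/.####*
ply 2, H at .#..#/.#### | H02=-1→.####/.####*
ply 3, V at .####/.#### | V00=+1→#####/#####*
ply 4: #####/##### is terminal -1 (H); from ....#/..### depth 10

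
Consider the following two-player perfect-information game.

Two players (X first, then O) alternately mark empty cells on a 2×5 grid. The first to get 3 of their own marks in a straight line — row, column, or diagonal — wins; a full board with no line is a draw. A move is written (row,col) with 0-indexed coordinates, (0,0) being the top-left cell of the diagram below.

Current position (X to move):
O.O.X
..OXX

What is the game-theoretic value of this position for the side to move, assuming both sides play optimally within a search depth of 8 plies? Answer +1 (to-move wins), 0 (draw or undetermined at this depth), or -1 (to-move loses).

ply 1, X at O.O.X/..OXX | (0,1)=+0→OXO.X/..OXX*; (0,3)=-1→O.OXX/..OXX; (1,0)=-1→O.O.X/X.OXX; (1,1)=-1→O.O.X/.XOXX
ply 2, O at OXO.X/..OXX | (0,3)=+0→OXOOX/..OXX*; (1,0)=+0→OXO.X/O.OXX; (1,1)=+0→OXO.X/.OOXX
ply 3, X at OXOOX/..OXX | (1,0)=+0→OXOOX/X.OXX*; (1,1)=+0→OXOOX/.XOXX
ply 4, O at OXOOX/X.OXX | (1,1)=+0→OXOOX/XOOXX*
ply 5: OXOOX/XOOXX is terminal +0 (X); from O.O.X/..OXX depth 8

value(O.O.X/..OXX, X) = 0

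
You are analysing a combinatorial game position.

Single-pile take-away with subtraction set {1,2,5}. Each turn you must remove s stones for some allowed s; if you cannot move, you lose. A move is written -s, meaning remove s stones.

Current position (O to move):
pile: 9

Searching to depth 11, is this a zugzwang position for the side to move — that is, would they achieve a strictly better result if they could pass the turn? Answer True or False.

ply 1, O at 9 | -1=-1→8*; -2=-1→7; -5=-1→4
ply 2, X at 8 | -1=-1→7; -2=+1→6*; -5=+1→3
ply 3, O at 6 | -1=-1→5*; -2=-1→4; -5=-1→1
ply 4, X at 5 | -1=-1→4; -2=+1→3*; -5=+1→0
ply 5, O at 3 | -1=-1→2*; -2=-1→1
ply 6, X at 2 | -1=-1→1; -2=+1→0*
ply 7: 0 is terminal -1 (O); from 9 depth 11
if O skipped the turn, X would face:
~ ply 1, X at 9 | -1=-1→8*; -2=-1→7; -5=-1→4
~ ply 2, O at 8 | -1=-1→7; -2=+1→6*; -5=+1→3
~ ply 3, X at 6 | -1=-1→5*; -2=-1→4; -5=-1→1
~ ply 4, O at 5 | -1=-1→4; -2=+1→3*; -5=+1→0
~ ply 5, X at 3 | -1=-1→2*; -2=-1→1
~ ply 6, O at 2 | -1=-1→1; -2=+1→0*
~ ply 7: 0 is terminal -1 (X); from 9 depth 11
compare (O): move=-1 vs pass=+1

zugzwang(9, O) = True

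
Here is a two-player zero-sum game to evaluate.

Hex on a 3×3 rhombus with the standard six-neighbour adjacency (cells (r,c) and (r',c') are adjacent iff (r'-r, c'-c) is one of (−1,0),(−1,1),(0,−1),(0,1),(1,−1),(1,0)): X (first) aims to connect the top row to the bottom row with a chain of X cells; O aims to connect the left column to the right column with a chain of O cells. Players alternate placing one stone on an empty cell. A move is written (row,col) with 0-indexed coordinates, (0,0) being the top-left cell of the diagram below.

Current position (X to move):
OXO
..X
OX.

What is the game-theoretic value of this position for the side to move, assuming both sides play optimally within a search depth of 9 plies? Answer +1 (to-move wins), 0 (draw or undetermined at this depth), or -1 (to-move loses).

value(OXO/..X/OX., X) = +1

p1 X@[OXO/..X/OX.]: (1,0)[OXO/X.X/OX.]-1 (1,1)[OXO/.XX/OX.]+1* (2,2)[OXO/..X/OXX]-1
p2 O@[OXO/.XX/OX.] terminal -1; root [OXO/..X/OX.] d9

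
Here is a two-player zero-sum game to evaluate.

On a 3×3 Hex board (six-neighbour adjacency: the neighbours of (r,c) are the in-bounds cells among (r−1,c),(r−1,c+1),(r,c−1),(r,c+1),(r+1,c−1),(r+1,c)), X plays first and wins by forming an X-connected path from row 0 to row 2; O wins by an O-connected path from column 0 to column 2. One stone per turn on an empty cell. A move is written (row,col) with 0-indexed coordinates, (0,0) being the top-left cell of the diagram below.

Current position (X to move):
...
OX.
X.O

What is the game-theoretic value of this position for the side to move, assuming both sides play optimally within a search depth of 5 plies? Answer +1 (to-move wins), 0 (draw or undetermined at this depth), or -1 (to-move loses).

value(.../OX./X.O, X) = +1

[.../OX./X.O] X move#1: (0,0):+1/X../OX./X.O*, (0,1):+1/.X./OX./X.O, (0,2):+1/..X/OX./X.O, (1,2):+1/.../OXX/X.O, (2,1):+1/.../OX./XXO
[X../OX./X.O] O move#2: (0,1):-1/XO./OX./X.O*, (0,2):-1/X.O/OX./X.O, (1,2):-1/X../OXO/X.O, (2,1):-1/X../OX./XOO
[XO./OX./X.O] X move#3: (0,2):+1/XOX/OX./X.O*, (1,2):-1/XO./OXX/X.O, (2,1):-1/XO./OX./XXO
[XOX/OX./X.O] end (terminal -1, O#4); searched .../OX./X.O to 5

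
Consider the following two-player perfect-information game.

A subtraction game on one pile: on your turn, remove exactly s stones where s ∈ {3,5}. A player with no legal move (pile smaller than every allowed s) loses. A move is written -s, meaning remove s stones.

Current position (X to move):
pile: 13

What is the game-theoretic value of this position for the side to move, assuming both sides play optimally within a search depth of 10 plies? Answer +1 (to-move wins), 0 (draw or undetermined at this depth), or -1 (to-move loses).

p1 X@[13]: -3[10]+1* -5[8]+1
p2 O@[10]: -3[7]-1* -5[5]-1
p3 X@[7]: -3[4]-1 -5[2]+1*
p4 O@[2] terminal -1; root [13] d10

value(13, X) = +1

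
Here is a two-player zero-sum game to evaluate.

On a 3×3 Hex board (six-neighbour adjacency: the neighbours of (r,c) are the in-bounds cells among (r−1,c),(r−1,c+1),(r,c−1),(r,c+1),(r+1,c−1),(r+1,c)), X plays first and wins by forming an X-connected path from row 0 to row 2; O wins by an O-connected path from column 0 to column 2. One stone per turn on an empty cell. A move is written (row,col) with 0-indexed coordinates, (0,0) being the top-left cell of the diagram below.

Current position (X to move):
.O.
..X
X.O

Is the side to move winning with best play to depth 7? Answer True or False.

p1 X@[.O./..X/X.O]: (0,0)[XO./..X/X.O]+1* (0,2)[.OX/..X/X.O]+1 (1,0)[.O./X.X/X.O]+1 (1,1)[.O./.XX/X.O]-1 (2,1)[.O./..X/XXO]-1
p2 O@[XO./..X/X.O]: (0,2)[XOO/..X/X.O]-1* (1,0)[XO./O.X/X.O]-1 (1,1)[XO./.OX/X.O]-1 (2,1)[XO./..X/XOO]-1
p3 X@[XOO/..X/X.O]: (1,0)[XOO/X.X/X.O]+1* (1,1)[XOO/.XX/X.O]-1 (2,1)[XOO/..X/XXO]-1
p4 O@[XOO/X.X/X.O] terminal -1; root [.O./..X/X.O] d7

X winning at [.O./..X/X.O]: True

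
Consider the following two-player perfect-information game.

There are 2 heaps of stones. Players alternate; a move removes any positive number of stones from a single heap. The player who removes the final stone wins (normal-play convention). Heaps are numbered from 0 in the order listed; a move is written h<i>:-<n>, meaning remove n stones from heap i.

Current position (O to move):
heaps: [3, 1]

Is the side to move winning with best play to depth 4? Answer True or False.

ply 1, O at (3,1) | h0:-1=-1→(2,1); h0:-2=+1→(1,1)*; h0:-3=-1→(0,1); h1:-1=-1→(3,0)
ply 2, X at (1,1) | h0:-1=-1→(0,1)*; h1:-1=-1→(1,0)
ply 3, O at (0,1) | h1:-1=+1→(0,0)*
ply 4: (0,0) is terminal -1 (X); from (3,1) depth 4

O winning at [(3,1)]: True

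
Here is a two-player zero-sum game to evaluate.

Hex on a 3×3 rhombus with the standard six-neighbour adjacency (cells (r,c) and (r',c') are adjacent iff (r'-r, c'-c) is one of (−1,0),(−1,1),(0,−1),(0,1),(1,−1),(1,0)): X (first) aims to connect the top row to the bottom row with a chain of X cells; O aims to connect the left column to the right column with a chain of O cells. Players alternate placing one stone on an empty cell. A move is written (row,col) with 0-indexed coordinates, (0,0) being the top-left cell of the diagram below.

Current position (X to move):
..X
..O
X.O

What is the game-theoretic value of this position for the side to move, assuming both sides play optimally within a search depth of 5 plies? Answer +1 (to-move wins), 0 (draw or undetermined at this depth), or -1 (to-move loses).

p1 X@[..X/..O/X.O]: (0,0)[X.X/..O/X.O]+1* (0,1)[.XX/..O/X.O]+1 (1,0)[..X/X.O/X.O]+1 (1,1)[..X/.XO/X.O]+1 (2,1)[..X/..O/XXO]+1
p2 O@[X.X/..O/X.O]: (0,1)[XOX/..O/X.O]-1* (1,0)[X.X/O.O/X.O]-1 (1,1)[X.X/.OO/X.O]-1 (2,1)[X.X/..O/XOO]-1
p3 X@[XOX/..O/X.O]: (1,0)[XOX/X.O/X.O]+1* (1,1)[XOX/.XO/X.O]+1 (2,1)[XOX/..O/XXO]+1
p4 O@[XOX/X.O/X.O] terminal -1; root [..X/..O/X.O] d5

value(..X/..O/X.O, X) = +1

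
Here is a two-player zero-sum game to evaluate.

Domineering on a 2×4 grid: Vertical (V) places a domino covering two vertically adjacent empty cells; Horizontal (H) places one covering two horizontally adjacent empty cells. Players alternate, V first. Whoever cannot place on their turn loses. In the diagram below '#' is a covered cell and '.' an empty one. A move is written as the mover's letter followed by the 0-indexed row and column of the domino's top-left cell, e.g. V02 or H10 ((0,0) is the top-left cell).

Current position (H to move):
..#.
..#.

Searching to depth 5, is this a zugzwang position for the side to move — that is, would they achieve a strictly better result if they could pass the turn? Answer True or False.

zugzwang(..#./..#., H) = False

[..#./..#.] H move#1: H00:+1/###./..#.*, H10:+1/..#./###.
[###./..#.] V move#2: V03:-1/####/..##*
[####/..##] H move#3: H10:+1/####/####*
[####/####] end (terminal -1, V#4); searched ..#./..#. to 5
if H skipped the turn, V would face:
~ [..#./..#.] V move#1: V00:+1/#.#./#.#.*, V01:+1/.##./.##., V03:-1/..##/..##
~ [#.#./#.#.] end (terminal -1, H#2); searched ..#./..#. to 5
compare (H): move=+1 vs pass=-1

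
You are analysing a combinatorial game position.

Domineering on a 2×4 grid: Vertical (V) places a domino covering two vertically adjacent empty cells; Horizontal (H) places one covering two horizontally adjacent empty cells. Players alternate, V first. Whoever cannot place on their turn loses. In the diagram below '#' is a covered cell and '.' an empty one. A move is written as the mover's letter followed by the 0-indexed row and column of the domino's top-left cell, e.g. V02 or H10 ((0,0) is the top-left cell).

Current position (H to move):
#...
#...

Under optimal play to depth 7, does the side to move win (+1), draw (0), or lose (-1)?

ply 1, H at #.../#... | H01=+1→###./#...*; H02=+1→#.##/#...; H11=+1→#.../###.; H12=+1→#.../#.##
ply 2, V at ###./#... | V03=-1→####/#..#*
ply 3, H at ####/#..# | H11=+1→####/####*
ply 4: ####/#### is terminal -1 (V); from #.../#... depth 7

value(#.../#..., H) = +1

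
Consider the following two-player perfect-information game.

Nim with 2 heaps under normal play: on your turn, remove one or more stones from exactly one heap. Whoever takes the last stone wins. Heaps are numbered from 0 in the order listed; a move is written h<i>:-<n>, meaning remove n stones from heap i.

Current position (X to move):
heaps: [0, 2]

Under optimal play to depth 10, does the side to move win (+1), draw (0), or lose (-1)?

[(0,2)] X move#1: h1:-1:-1/(0,1), h1:-2:+1/(0,0)*
[(0,0)] end (terminal -1, O#2); searched (0,2) to 10

value((0,2), X) = +1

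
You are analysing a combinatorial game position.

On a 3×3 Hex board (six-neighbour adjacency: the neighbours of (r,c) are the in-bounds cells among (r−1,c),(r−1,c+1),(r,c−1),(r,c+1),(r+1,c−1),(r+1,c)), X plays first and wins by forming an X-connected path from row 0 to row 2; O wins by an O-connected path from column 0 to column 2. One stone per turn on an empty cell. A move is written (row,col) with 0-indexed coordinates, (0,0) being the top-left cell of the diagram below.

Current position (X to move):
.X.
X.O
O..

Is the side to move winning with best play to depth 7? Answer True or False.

ply 1, X at .X./X.O/O.. | (0,0)=-1→XX./X.O/O..*; (0,2)=-1→.XX/X.O/O..; (1,1)=-1→.X./XXO/O..; (2,1)=-1→.X./X.O/OX.; (2,2)=-1→.X./X.O/O.X
ply 2, O at XX./X.O/O.. | (0,2)=+1→XXO/X.O/O..*; (1,1)=+1→XX./XOO/O..; (2,1)=+1→XX./X.O/OO.; (2,2)=+1→XX./X.O/O.O
ply 3, X at XXO/X.O/O.. | (1,1)=-1→XXO/XXO/O..*; (2,1)=-1→XXO/X.O/OX.; (2,2)=-1→XXO/X.O/O.X
ply 4, O at XXO/XXO/O.. | (2,1)=+1→XXO/XXO/OO.*; (2,2)=-1→XXO/XXO/O.O
ply 5: XXO/XXO/OO. is terminal -1 (X); from .X./X.O/O.. depth 7

X winning at [.X./X.O/O..]: False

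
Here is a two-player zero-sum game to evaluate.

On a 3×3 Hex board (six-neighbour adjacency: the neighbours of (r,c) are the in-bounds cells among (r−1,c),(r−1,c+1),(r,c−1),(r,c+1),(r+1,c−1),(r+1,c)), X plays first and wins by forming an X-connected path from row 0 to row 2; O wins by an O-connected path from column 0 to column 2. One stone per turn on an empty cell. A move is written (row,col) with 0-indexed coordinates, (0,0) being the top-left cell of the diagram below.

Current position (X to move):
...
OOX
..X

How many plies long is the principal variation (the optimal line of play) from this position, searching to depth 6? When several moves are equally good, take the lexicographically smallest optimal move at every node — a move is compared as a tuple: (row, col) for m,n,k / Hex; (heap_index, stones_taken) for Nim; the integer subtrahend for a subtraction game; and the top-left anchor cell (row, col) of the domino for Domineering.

[.../OOX/..X] X move#1: (0,0):-1/X../OOX/..X, (0,1):-1/.X./OOX/..X, (0,2):+1/..X/OOX/..X*, (2,0):-1/.../OOX/X.X, (2,1):-1/.../OOX/.XX
[..X/OOX/..X] end (terminal -1, O#2); searched .../OOX/..X to 6

PV length from [.../OOX/..X]: 1 ply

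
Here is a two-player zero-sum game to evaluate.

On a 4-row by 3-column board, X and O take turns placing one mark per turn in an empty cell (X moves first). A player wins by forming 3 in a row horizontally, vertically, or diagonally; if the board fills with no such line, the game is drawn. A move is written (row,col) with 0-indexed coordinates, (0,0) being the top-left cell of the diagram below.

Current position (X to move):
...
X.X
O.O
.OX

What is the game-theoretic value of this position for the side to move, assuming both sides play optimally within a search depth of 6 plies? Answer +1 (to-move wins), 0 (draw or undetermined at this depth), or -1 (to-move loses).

[.../X.X/O.O/.OX] X move#1: (0,0):-1/X../X.X/O.O/.OX, (0,1):-1/.X./X.X/O.O/.OX, (0,2):-1/..X/X.X/O.O/.OX, (1,1):+1/.../XXX/O.O/.OX*, (2,1):+1/.../X.X/OXO/.OX, (3,0):-1/.../X.X/O.O/XOX
[.../XXX/O.O/.OX] end (terminal -1, O#2); searched .../X.X/O.O/.OX to 6

value(.../X.X/O.O/.OX, X) = +1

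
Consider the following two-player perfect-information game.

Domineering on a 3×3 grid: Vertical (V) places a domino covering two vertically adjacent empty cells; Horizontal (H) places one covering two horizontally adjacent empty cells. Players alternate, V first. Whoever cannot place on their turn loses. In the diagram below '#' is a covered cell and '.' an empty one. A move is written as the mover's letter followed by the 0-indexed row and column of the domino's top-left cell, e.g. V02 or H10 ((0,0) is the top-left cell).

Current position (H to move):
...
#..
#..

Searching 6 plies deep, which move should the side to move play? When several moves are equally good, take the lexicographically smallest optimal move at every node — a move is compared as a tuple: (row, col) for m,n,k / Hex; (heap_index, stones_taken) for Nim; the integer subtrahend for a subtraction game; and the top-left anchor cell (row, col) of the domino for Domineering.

[.../#../#..] H move#1: H00:-1/##./#../#.., H01:-1/.##/#../#.., H11:+1/.../###/#..*, H21:-1/.../#../###
[.../###/#..] end (terminal -1, V#2); searched .../#../#.. to 6

H's best at [.../#../#..]: H11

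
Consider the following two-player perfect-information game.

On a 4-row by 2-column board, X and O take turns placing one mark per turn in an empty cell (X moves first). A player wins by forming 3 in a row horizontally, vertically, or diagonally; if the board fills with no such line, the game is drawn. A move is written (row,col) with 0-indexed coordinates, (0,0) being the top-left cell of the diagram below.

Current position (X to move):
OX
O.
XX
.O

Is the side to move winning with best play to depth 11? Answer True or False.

[OX/O./XX/.O] X move#1: (1,1):+1/OX/OX/XX/.O*, (3,0):+0/OX/O./XX/XO
[OX/OX/XX/.O] end (terminal -1, O#2); searched OX/O./XX/.O to 11

X winning at [OX/O./XX/.O]: True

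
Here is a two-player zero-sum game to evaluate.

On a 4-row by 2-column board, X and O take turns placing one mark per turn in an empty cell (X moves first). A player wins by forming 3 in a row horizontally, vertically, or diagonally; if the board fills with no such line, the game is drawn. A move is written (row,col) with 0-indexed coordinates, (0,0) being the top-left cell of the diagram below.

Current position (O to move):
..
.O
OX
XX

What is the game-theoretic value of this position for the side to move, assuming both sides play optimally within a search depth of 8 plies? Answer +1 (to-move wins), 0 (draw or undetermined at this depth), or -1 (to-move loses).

ply 1, O at ../.O/OX/XX | (0,0)=+0→O./.O/OX/XX*; (0,1)=+0→.O/.O/OX/XX; (1,0)=+0→../OO/OX/XX
ply 2, X at O./.O/OX/XX | (0,1)=-1→OX/.O/OX/XX; (1,0)=+0→O./XO/OX/XX*
ply 3, O at O./XO/OX/XX | (0,1)=+0→OO/XO/OX/XX*
ply 4: OO/XO/OX/XX is terminal +0 (X); from ../.O/OX/XX depth 8

value(../.O/OX/XX, O) = 0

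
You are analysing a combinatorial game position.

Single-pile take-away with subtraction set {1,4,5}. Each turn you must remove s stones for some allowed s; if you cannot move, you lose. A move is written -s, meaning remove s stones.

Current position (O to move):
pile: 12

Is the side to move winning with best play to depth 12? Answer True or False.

O winning at [12]: True

p1 O@[12]: -1[11]-1 -4[8]+1* -5[7]-1
p2 X@[8]: -1[7]-1* -4[4]-1 -5[3]-1
p3 O@[7]: -1[6]-1 -4[3]-1 -5[2]+1*
p4 X@[2]: -1[1]-1*
p5 O@[1]: -1[0]+1*
p6 X@[0] terminal -1; root [12] d12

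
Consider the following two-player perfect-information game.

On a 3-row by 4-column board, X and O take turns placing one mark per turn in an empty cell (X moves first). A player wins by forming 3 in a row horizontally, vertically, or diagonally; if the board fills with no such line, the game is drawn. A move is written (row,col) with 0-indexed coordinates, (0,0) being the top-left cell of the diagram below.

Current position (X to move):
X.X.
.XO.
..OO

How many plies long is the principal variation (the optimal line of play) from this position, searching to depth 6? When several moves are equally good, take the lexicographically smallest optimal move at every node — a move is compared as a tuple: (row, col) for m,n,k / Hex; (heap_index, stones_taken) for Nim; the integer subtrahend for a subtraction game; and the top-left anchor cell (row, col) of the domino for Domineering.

[X.X./.XO./..OO] X move#1: (0,1):+1/XXX./.XO./..OO*, (0,3):-1/X.XX/.XO./..OO, (1,0):-1/X.X./XXO./..OO, (1,3):-1/X.X./.XOX/..OO, (2,0):+1/X.X./.XO./X.OO, (2,1):-1/X.X./.XO./.XOO
[XXX./.XO./..OO] end (terminal -1, O#2); searched X.X./.XO./..OO to 6

PV length from [X.X./.XO./..OO]: 1 ply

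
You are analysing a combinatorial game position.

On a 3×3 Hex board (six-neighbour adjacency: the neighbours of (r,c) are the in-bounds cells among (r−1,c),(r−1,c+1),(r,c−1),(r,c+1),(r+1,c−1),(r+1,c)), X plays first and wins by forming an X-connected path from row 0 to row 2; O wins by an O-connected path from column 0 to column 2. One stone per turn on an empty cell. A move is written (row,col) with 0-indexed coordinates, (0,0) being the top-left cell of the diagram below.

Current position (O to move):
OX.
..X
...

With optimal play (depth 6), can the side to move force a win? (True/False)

p1 O@[OX./..X/...]: (0,2)[OXO/..X/...]-1* (1,0)[OX./O.X/...]-1 (1,1)[OX./.OX/...]-1 (2,0)[OX./..X/O..]-1 (2,1)[OX./..X/.O.]-1 (2,2)[OX./..X/..O]-1
p2 X@[OXO/..X/...]: (1,0)[OXO/X.X/...]+1* (1,1)[OXO/.XX/...]+1 (2,0)[OXO/..X/X..]+1 (2,1)[OXO/..X/.X.]-1 (2,2)[OXO/..X/..X]-1
p3 O@[OXO/X.X/...]: (1,1)[OXO/XOX/...]-1* (2,0)[OXO/X.X/O..]-1 (2,1)[OXO/X.X/.O.]-1 (2,2)[OXO/X.X/..O]-1
p4 X@[OXO/XOX/...]: (2,0)[OXO/XOX/X..]+1* (2,1)[OXO/XOX/.X.]-1 (2,2)[OXO/XOX/..X]-1
p5 O@[OXO/XOX/X..] terminal -1; root [OX./..X/...] d6

O winning at [OX./..X/...]: False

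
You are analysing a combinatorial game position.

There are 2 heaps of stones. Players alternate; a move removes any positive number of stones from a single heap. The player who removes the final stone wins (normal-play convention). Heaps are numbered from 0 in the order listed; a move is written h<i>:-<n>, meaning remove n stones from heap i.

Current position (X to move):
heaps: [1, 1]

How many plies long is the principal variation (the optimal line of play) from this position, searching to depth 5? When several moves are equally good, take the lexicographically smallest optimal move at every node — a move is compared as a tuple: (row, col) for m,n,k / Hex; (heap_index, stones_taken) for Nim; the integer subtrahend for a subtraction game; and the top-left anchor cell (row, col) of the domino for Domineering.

ply 1, X at (1,1) | h0:-1=-1→(0,1)*; h1:-1=-1→(1,0)
ply 2, O at (0,1) | h1:-1=+1→(0,0)*
ply 3: (0,0) is terminal -1 (X); from (1,1) depth 5

PV length from [(1,1)]: 2 plies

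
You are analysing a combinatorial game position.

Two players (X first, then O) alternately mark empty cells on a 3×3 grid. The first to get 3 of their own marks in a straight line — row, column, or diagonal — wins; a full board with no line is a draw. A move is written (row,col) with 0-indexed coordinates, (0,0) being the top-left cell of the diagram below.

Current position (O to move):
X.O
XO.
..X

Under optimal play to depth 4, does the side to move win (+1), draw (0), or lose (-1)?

value(X.O/XO./..X, O) = +1

ply 1, O at X.O/XO./..X | (0,1)=-1→XOO/XO./..X; (1,2)=-1→X.O/XOO/..X; (2,0)=+1→X.O/XO./O.X*; (2,1)=-1→X.O/XO./.OX
ply 2: X.O/XO./O.X is terminal -1 (X); from X.O/XO./..X depth 4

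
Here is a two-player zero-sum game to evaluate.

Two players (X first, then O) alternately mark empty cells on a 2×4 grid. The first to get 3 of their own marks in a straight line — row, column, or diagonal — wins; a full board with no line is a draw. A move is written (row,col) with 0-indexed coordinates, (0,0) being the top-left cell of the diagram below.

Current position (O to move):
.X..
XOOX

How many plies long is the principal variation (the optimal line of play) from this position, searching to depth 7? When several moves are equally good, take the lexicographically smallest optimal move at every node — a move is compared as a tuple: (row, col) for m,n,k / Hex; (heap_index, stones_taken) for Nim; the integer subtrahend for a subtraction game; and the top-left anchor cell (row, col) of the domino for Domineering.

p1 O@[.X../XOOX]: (0,0)[OX../XOOX]+0* (0,2)[.XO./XOOX]+0 (0,3)[.X.O/XOOX]+0
p2 X@[OX../XOOX]: (0,2)[OXX./XOOX]+0* (0,3)[OX.X/XOOX]+0
p3 O@[OXX./XOOX]: (0,3)[OXXO/XOOX]+0*
p4 X@[OXXO/XOOX] terminal +0; root [.X../XOOX] d7

PV length from [.X../XOOX]: 3 plies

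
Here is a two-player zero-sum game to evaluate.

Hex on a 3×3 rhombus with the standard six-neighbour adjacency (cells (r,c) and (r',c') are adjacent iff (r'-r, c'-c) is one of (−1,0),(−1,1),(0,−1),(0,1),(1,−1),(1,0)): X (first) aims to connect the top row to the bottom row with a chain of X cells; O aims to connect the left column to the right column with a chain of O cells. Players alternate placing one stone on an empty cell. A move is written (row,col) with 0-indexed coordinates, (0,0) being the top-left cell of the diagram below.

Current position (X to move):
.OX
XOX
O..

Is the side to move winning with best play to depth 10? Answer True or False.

X winning at [.OX/XOX/O..]: True

ply 1, X at .OX/XOX/O.. | (0,0)=+1→XOX/XOX/O..*; (2,1)=+1→.OX/XOX/OX.; (2,2)=+1→.OX/XOX/O.X
ply 2, O at XOX/XOX/O.. | (2,1)=-1→XOX/XOX/OO.*; (2,2)=-1→XOX/XOX/O.O
ply 3, X at XOX/XOX/OO. | (2,2)=+1→XOX/XOX/OOX*
ply 4: XOX/XOX/OOX is terminal -1 (O); from .OX/XOX/O.. depth 10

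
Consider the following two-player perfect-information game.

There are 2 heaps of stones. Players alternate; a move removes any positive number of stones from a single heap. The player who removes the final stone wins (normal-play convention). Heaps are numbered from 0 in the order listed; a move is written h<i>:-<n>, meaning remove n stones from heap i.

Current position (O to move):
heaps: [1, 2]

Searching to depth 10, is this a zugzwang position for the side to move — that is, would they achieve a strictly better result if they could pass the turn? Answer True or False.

zugzwang((1,2), O) = False

p1 O@[(1,2)]: h0:-1[(0,2)]-1 h1:-1[(1,1)]+1* h1:-2[(1,0)]-1
p2 X@[(1,1)]: h0:-1[(0,1)]-1* h1:-1[(1,0)]-1
p3 O@[(0,1)]: h1:-1[(0,0)]+1*
p4 X@[(0,0)] terminal -1; root [(1,2)] d10
if O skipped the turn, X would face:
~ p1 X@[(1,2)]: h0:-1[(0,2)]-1 h1:-1[(1,1)]+1* h1:-2[(1,0)]-1
~ p2 O@[(1,1)]: h0:-1[(0,1)]-1* h1:-1[(1,0)]-1
~ p3 X@[(0,1)]: h1:-1[(0,0)]+1*
~ p4 O@[(0,0)] terminal -1; root [(1,2)] d10
compare (O): move=+1 vs pass=-1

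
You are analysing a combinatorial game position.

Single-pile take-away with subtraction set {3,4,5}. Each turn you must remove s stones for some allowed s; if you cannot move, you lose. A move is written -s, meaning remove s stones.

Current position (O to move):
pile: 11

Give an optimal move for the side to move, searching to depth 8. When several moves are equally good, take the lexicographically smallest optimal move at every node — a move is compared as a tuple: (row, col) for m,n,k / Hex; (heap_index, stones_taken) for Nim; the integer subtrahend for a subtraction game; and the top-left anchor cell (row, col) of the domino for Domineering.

O's best at [11]: -3

ply 1, O at 11 | -3=+1→8*; -4=-1→7; -5=-1→6
ply 2, X at 8 | -3=-1→5*; -4=-1→4; -5=-1→3
ply 3, O at 5 | -3=+1→2*; -4=+1→1; -5=+1→0
ply 4: 2 is terminal -1 (X); from 11 depth 8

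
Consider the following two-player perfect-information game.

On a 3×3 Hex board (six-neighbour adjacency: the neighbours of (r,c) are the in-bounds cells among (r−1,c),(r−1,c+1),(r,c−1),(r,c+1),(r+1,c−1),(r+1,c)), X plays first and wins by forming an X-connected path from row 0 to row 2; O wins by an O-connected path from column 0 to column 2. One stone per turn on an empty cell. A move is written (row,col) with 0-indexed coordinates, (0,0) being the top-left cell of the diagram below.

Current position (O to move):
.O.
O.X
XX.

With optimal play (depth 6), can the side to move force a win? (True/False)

O winning at [.O./O.X/XX.]: True

p1 O@[.O./O.X/XX.]: (0,0)[OO./O.X/XX.]-1 (0,2)[.OO/O.X/XX.]+1* (1,1)[.O./OOX/XX.]-1 (2,2)[.O./O.X/XXO]-1
p2 X@[.OO/O.X/XX.] terminal -1; root [.O./O.X/XX.] d6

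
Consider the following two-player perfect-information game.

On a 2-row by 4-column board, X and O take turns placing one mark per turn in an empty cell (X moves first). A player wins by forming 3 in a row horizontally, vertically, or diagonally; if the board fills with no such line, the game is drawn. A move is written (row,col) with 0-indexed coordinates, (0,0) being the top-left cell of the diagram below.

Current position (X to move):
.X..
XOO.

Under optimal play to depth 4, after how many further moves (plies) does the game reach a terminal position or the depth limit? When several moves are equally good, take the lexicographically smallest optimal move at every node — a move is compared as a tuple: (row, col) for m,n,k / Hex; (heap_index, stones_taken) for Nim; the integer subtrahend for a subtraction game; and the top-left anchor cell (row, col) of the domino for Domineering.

ply 1, X at .X../XOO. | (0,0)=-1→XX../XOO.; (0,2)=-1→.XX./XOO.; (0,3)=-1→.X.X/XOO.; (1,3)=+0→.X../XOOX*
ply 2, O at .X../XOOX | (0,0)=+0→OX../XOOX*; (0,2)=+0→.XO./XOOX; (0,3)=+0→.X.O/XOOX
ply 3, X at OX../XOOX | (0,2)=+0→OXX./XOOX*; (0,3)=+0→OX.X/XOOX
ply 4, O at OXX./XOOX | (0,3)=+0→OXXO/XOOX*
ply 5: OXXO/XOOX is terminal +0 (X); from .X../XOO. depth 4

PV length from [.X../XOO.]: 4 plies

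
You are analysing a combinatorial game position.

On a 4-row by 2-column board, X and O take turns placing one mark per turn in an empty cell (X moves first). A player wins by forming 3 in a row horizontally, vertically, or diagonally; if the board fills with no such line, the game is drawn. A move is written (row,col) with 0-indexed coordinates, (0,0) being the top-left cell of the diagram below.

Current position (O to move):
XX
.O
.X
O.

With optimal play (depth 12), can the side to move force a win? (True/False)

O winning at [XX/.O/.X/O.]: False

ply 1, O at XX/.O/.X/O. | (1,0)=+0→XX/OO/.X/O.*; (2,0)=+0→XX/.O/OX/O.; (3,1)=+0→XX/.O/.X/OO
ply 2, X at XX/OO/.X/O. | (2,0)=+0→XX/OO/XX/O.*; (3,1)=-1→XX/OO/.X/OX
ply 3, O at XX/OO/XX/O. | (3,1)=+0→XX/OO/XX/OO*
ply 4: XX/OO/XX/OO is terminal +0 (X); from XX/.O/.X/O. depth 12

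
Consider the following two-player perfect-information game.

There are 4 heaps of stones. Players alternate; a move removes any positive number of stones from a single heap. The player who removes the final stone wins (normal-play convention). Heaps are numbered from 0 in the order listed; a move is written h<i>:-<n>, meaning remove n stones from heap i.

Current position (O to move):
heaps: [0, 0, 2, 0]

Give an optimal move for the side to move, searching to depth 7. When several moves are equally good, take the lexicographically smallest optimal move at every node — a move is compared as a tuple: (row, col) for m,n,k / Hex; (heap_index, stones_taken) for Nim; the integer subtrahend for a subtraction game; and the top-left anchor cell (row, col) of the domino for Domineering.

[(0,0,2,0)] O move#1: h2:-1:-1/(0,0,1,0), h2:-2:+1/(0,0,0,0)*
[(0,0,0,0)] end (terminal -1, X#2); searched (0,0,2,0) to 7

O's best at [(0,0,2,0)]: h2:-2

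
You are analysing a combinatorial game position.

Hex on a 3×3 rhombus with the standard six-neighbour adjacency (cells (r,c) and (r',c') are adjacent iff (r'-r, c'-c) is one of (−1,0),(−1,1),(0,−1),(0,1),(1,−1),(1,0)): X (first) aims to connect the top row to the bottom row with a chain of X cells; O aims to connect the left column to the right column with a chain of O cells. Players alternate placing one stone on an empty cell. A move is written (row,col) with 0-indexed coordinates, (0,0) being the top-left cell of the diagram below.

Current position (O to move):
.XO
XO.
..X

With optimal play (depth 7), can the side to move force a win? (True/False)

O winning at [.XO/XO./..X]: True

p1 O@[.XO/XO./..X]: (0,0)[OXO/XO./..X]-1 (1,2)[.XO/XOO/..X]-1 (2,0)[.XO/XO./O.X]+1* (2,1)[.XO/XO./.OX]-1
p2 X@[.XO/XO./O.X] terminal -1; root [.XO/XO./..X] d7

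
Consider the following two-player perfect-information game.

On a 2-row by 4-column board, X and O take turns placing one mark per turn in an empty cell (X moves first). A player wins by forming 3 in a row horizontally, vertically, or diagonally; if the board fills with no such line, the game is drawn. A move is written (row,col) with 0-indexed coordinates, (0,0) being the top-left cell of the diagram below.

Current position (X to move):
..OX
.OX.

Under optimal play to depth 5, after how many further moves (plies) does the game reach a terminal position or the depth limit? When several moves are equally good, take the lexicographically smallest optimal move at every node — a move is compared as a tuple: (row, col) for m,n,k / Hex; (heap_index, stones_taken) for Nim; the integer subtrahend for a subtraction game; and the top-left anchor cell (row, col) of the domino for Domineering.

[..OX/.OX.] X move#1: (0,0):+0/X.OX/.OX.*, (0,1):+0/.XOX/.OX., (1,0):+0/..OX/XOX., (1,3):+0/..OX/.OXX
[X.OX/.OX.] O move#2: (0,1):+0/XOOX/.OX.*, (1,0):+0/X.OX/OOX., (1,3):+0/X.OX/.OXO
[XOOX/.OX.] X move#3: (1,0):+0/XOOX/XOX.*, (1,3):+0/XOOX/.OXX
[XOOX/XOX.] O move#4: (1,3):+0/XOOX/XOXO*
[XOOX/XOXO] end (terminal +0, X#5); searched ..OX/.OX. to 5

PV length from [..OX/.OX.]: 4 plies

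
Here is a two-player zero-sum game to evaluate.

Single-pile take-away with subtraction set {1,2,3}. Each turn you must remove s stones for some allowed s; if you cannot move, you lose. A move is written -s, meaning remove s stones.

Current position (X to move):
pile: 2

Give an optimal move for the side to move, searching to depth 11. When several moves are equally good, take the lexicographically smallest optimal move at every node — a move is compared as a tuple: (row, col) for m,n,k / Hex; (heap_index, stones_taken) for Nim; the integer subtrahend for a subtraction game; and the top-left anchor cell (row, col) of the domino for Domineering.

ply 1, X at 2 | -1=-1→1; -2=+1→0*
ply 2: 0 is terminal -1 (O); from 2 depth 11

X's best at [2]: -2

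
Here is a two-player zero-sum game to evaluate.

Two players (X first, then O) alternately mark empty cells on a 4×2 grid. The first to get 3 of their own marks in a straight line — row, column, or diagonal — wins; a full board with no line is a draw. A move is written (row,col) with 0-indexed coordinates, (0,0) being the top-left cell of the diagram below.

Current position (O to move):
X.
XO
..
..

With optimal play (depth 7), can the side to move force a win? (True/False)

O winning at [X./XO/../..]: False

ply 1, O at X./XO/../.. | (0,1)=-1→XO/XO/../..; (2,0)=+0→X./XO/O./..*; (2,1)=-1→X./XO/.O/..; (3,0)=-1→X./XO/../O.; (3,1)=-1→X./XO/../.O
ply 2, X at X./XO/O./.. | (0,1)=+0→XX/XO/O./..*; (2,1)=+0→X./XO/OX/..; (3,0)=-1→X./XO/O./X.; (3,1)=+0→X./XO/O./.X
ply 3, O at XX/XO/O./.. | (2,1)=+0→XX/XO/OO/..*; (3,0)=+0→XX/XO/O./O.; (3,1)=+0→XX/XO/O./.O
ply 4, X at XX/XO/OO/.. | (3,0)=-1→XX/XO/OO/X.; (3,1)=+0→XX/XO/OO/.X*
ply 5, O at XX/XO/OO/.X | (3,0)=+0→XX/XO/OO/OX*
ply 6: XX/XO/OO/OX is terminal +0 (X); from X./XO/../.. depth 7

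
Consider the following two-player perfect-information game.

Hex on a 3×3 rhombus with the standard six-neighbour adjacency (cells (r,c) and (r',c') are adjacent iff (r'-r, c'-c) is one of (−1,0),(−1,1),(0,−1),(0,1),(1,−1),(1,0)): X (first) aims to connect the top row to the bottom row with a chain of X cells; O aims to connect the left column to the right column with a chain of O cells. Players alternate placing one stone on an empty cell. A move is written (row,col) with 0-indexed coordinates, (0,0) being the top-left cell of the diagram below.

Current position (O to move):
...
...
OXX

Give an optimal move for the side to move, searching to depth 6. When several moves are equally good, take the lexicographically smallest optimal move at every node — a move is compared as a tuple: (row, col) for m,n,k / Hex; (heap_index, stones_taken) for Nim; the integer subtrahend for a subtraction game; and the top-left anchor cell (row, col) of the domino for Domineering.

p1 O@[.../.../OXX]: (0,0)[O../.../OXX]-1 (0,1)[.O./.../OXX]-1 (0,2)[..O/.../OXX]+1* (1,0)[.../O../OXX]-1 (1,1)[.../.O./OXX]+1 (1,2)[.../..O/OXX]-1
p2 X@[..O/.../OXX]: (0,0)[X.O/.../OXX]-1* (0,1)[.XO/.../OXX]-1 (1,0)[..O/X../OXX]-1 (1,1)[..O/.X./OXX]-1 (1,2)[..O/..X/OXX]-1
p3 O@[X.O/.../OXX]: (0,1)[XOO/.../OXX]+1* (1,0)[X.O/O../OXX]+1 (1,1)[X.O/.O./OXX]+1 (1,2)[X.O/..O/OXX]-1
p4 X@[XOO/.../OXX]: (1,0)[XOO/X../OXX]-1* (1,1)[XOO/.X./OXX]-1 (1,2)[XOO/..X/OXX]-1
p5 O@[XOO/X../OXX]: (1,1)[XOO/XO./OXX]+1* (1,2)[XOO/X.O/OXX]-1
p6 X@[XOO/XO./OXX] terminal -1; root [.../.../OXX] d6

O's best at [.../.../OXX]: (0,2)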